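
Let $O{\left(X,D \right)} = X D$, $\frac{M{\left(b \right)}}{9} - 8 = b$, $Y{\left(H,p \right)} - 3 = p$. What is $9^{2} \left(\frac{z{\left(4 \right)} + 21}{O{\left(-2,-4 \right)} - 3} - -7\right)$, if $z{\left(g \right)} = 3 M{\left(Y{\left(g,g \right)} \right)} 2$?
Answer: $\frac{70146}{5} \approx 14029.0$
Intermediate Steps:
$Y{\left(H,p \right)} = 3 + p$
$M{\left(b \right)} = 72 + 9 b$
$O{\left(X,D \right)} = D X$
$z{\left(g \right)} = 594 + 54 g$ ($z{\left(g \right)} = 3 \left(72 + 9 \left(3 + g\right)\right) 2 = 3 \left(72 + \left(27 + 9 g\right)\right) 2 = 3 \left(99 + 9 g\right) 2 = \left(297 + 27 g\right) 2 = 594 + 54 g$)
$9^{2} \left(\frac{z{\left(4 \right)} + 21}{O{\left(-2,-4 \right)} - 3} - -7\right) = 9^{2} \left(\frac{\left(594 + 54 \cdot 4\right) + 21}{\left(-4\right) \left(-2\right) - 3} - -7\right) = 81 \left(\frac{\left(594 + 216\right) + 21}{8 - 3} + 7\right) = 81 \left(\frac{810 + 21}{5} + 7\right) = 81 \left(831 \cdot \frac{1}{5} + 7\right) = 81 \left(\frac{831}{5} + 7\right) = 81 \cdot \frac{866}{5} = \frac{70146}{5}$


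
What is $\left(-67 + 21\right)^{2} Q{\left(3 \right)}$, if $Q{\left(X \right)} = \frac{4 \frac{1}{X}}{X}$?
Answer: $\frac{8464}{9} \approx 940.44$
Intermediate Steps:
$Q{\left(X \right)} = \frac{4}{X^{2}}$
$\left(-67 + 21\right)^{2} Q{\left(3 \right)} = \left(-67 + 21\right)^{2} \cdot \frac{4}{9} = \left(-46\right)^{2} \cdot 4 \cdot \frac{1}{9} = 2116 \cdot \frac{4}{9} = \frac{8464}{9}$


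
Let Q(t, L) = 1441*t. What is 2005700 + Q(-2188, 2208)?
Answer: -1147208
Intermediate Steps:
2005700 + Q(-2188, 2208) = 2005700 + 1441*(-2188) = 2005700 - 3152908 = -1147208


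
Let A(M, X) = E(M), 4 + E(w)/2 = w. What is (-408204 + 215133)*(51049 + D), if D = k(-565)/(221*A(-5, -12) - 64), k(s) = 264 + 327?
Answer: -39838167233157/4042 ≈ -9.8561e+9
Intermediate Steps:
E(w) = -8 + 2*w
A(M, X) = -8 + 2*M
k(s) = 591
D = -591/4042 (D = 591/(221*(-8 + 2*(-5)) - 64) = 591/(221*(-8 - 10) - 64) = 591/(221*(-18) - 64) = 591/(-3978 - 64) = 591/(-4042) = 591*(-1/4042) = -591/4042 ≈ -0.14621)
(-408204 + 215133)*(51049 + D) = (-408204 + 215133)*(51049 - 591/4042) = -193071*206339467/4042 = -39838167233157/4042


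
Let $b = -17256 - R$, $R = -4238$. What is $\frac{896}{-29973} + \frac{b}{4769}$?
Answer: $- \frac{394461538}{142941237} \approx -2.7596$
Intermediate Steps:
$b = -13018$ ($b = -17256 - -4238 = -17256 + 4238 = -13018$)
$\frac{896}{-29973} + \frac{b}{4769} = \frac{896}{-29973} - \frac{13018}{4769} = 896 \left(- \frac{1}{29973}\right) - \frac{13018}{4769} = - \frac{896}{29973} - \frac{13018}{4769} = - \frac{394461538}{142941237}$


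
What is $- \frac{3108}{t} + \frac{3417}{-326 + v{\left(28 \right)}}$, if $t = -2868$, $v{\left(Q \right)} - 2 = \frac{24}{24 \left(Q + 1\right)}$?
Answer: $- \frac{21249922}{2245405} \approx -9.4637$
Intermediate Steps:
$v{\left(Q \right)} = 2 + \frac{24}{24 + 24 Q}$ ($v{\left(Q \right)} = 2 + \frac{24}{24 \left(Q + 1\right)} = 2 + \frac{24}{24 \left(1 + Q\right)} = 2 + \frac{24}{24 + 24 Q}$)
$- \frac{3108}{t} + \frac{3417}{-326 + v{\left(28 \right)}} = - \frac{3108}{-2868} + \frac{3417}{-326 + \frac{3 + 2 \cdot 28}{1 + 28}} = \left(-3108\right) \left(- \frac{1}{2868}\right) + \frac{3417}{-326 + \frac{3 + 56}{29}} = \frac{259}{239} + \frac{3417}{-326 + \frac{1}{29} \cdot 59} = \frac{259}{239} + \frac{3417}{-326 + \frac{59}{29}} = \frac{259}{239} + \frac{3417}{- \frac{9395}{29}} = \frac{259}{239} + 3417 \left(- \frac{29}{9395}\right) = \frac{259}{239} - \frac{99093}{9395} = - \frac{21249922}{2245405}$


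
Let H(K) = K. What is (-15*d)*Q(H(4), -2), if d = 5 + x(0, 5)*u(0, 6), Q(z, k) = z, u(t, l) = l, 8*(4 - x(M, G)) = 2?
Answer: -1650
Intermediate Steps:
x(M, G) = 15/4 (x(M, G) = 4 - 1/8*2 = 4 - 1/4 = 15/4)
d = 55/2 (d = 5 + (15/4)*6 = 5 + 45/2 = 55/2 ≈ 27.500)
(-15*d)*Q(H(4), -2) = -15*55/2*4 = -825/2*4 = -1650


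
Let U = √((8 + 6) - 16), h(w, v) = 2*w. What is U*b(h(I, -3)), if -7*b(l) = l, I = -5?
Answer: 10*I*√2/7 ≈ 2.0203*I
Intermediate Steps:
b(l) = -l/7
U = I*√2 (U = √(14 - 16) = √(-2) = I*√2 ≈ 1.4142*I)
U*b(h(I, -3)) = (I*√2)*(-2*(-5)/7) = (I*√2)*(-⅐*(-10)) = (I*√2)*(10/7) = 10*I*√2/7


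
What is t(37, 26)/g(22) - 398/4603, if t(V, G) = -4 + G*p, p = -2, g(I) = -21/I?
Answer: 808934/13809 ≈ 58.580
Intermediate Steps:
t(V, G) = -4 - 2*G (t(V, G) = -4 + G*(-2) = -4 - 2*G)
t(37, 26)/g(22) - 398/4603 = (-4 - 2*26)/((-21/22)) - 398/4603 = (-4 - 52)/((-21*1/22)) - 398*1/4603 = -56/(-21/22) - 398/4603 = -56*(-22/21) - 398/4603 = 176/3 - 398/4603 = 808934/13809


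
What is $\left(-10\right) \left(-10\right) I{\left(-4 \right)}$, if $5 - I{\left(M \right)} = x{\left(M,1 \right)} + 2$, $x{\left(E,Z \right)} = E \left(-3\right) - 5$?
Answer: $-400$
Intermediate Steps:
$x{\left(E,Z \right)} = -5 - 3 E$ ($x{\left(E,Z \right)} = - 3 E - 5 = -5 - 3 E$)
$I{\left(M \right)} = 8 + 3 M$ ($I{\left(M \right)} = 5 - \left(\left(-5 - 3 M\right) + 2\right) = 5 - \left(-3 - 3 M\right) = 5 + \left(3 + 3 M\right) = 8 + 3 M$)
$\left(-10\right) \left(-10\right) I{\left(-4 \right)} = \left(-10\right) \left(-10\right) \left(8 + 3 \left(-4\right)\right) = 100 \left(8 - 12\right) = 100 \left(-4\right) = -400$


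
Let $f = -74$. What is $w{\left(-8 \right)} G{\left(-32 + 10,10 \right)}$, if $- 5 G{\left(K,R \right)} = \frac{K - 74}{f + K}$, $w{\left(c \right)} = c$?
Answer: $\frac{8}{5} \approx 1.6$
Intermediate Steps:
$G{\left(K,R \right)} = - \frac{1}{5}$ ($G{\left(K,R \right)} = - \frac{\left(K - 74\right) \frac{1}{-74 + K}}{5} = - \frac{\left(-74 + K\right) \frac{1}{-74 + K}}{5} = \left(- \frac{1}{5}\right) 1 = - \frac{1}{5}$)
$w{\left(-8 \right)} G{\left(-32 + 10,10 \right)} = \left(-8\right) \left(- \frac{1}{5}\right) = \frac{8}{5}$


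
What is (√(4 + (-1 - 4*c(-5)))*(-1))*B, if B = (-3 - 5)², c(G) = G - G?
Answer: -64*√3 ≈ -110.85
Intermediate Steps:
c(G) = 0
B = 64 (B = (-8)² = 64)
(√(4 + (-1 - 4*c(-5)))*(-1))*B = (√(4 + (-1 - 4*0))*(-1))*64 = (√(4 + (-1 + 0))*(-1))*64 = (√(4 - 1)*(-1))*64 = (√3*(-1))*64 = -√3*64 = -64*√3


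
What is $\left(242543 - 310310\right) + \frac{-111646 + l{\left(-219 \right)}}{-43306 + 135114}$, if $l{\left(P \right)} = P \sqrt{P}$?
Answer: $- \frac{3110832191}{45904} - \frac{219 i \sqrt{219}}{91808} \approx -67768.0 - 0.035301 i$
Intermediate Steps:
$l{\left(P \right)} = P^{\frac{3}{2}}$
$\left(242543 - 310310\right) + \frac{-111646 + l{\left(-219 \right)}}{-43306 + 135114} = \left(242543 - 310310\right) + \frac{-111646 + \left(-219\right)^{\frac{3}{2}}}{-43306 + 135114} = -67767 + \frac{-111646 - 219 i \sqrt{219}}{91808} = -67767 + \left(-111646 - 219 i \sqrt{219}\right) \frac{1}{91808} = -67767 - \left(\frac{55823}{45904} + \frac{219 i \sqrt{219}}{91808}\right) = - \frac{3110832191}{45904} - \frac{219 i \sqrt{219}}{91808}$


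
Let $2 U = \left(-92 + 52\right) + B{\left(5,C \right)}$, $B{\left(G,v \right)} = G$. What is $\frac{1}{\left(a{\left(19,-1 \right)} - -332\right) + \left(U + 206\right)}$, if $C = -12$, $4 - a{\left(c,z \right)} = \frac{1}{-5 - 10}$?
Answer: $\frac{30}{15737} \approx 0.0019063$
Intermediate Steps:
$a{\left(c,z \right)} = \frac{61}{15}$ ($a{\left(c,z \right)} = 4 - \frac{1}{-5 - 10} = 4 - \frac{1}{-15} = 4 - - \frac{1}{15} = 4 + \frac{1}{15} = \frac{61}{15}$)
$U = - \frac{35}{2}$ ($U = \frac{\left(-92 + 52\right) + 5}{2} = \frac{-40 + 5}{2} = \frac{1}{2} \left(-35\right) = - \frac{35}{2} \approx -17.5$)
$\frac{1}{\left(a{\left(19,-1 \right)} - -332\right) + \left(U + 206\right)} = \frac{1}{\left(\frac{61}{15} - -332\right) + \left(- \frac{35}{2} + 206\right)} = \frac{1}{\left(\frac{61}{15} + 332\right) + \frac{377}{2}} = \frac{1}{\frac{5041}{15} + \frac{377}{2}} = \frac{1}{\frac{15737}{30}} = \frac{30}{15737}$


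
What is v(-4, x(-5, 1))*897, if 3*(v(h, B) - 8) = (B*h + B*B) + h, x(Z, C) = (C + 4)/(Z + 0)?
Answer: 7475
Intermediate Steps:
x(Z, C) = (4 + C)/Z
v(h, B) = 8 + h/3 + B²/3 + B*h/3 (v(h, B) = 8 + ((B*h + B*B) + h)/3 = 8 + ((B*h + B²) + h)/3 = 8 + ((B² + B*h) + h)/3 = 8 + (h + B² + B*h)/3 = 8 + (h/3 + B²/3 + B*h/3) = 8 + h/3 + B²/3 + B*h/3)
v(-4, x(-5, 1))*897 = (8 + (⅓)*(-4) + ((4 + 1)/(-5))²/3 + (⅓)*((4 + 1)/(-5))*(-4))*897 = (8 - 4/3 + (-⅕*5)²/3 + (⅓)*(-⅕*5)*(-4))*897 = (8 - 4/3 + (⅓)*(-1)² + (⅓)*(-1)*(-4))*897 = (8 - 4/3 + (⅓)*1 + 4/3)*897 = (8 - 4/3 + ⅓ + 4/3)*897 = (25/3)*897 = 7475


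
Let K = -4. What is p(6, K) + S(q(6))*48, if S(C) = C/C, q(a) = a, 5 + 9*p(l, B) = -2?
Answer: 425/9 ≈ 47.222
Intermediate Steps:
p(l, B) = -7/9 (p(l, B) = -5/9 + (⅑)*(-2) = -5/9 - 2/9 = -7/9)
S(C) = 1
p(6, K) + S(q(6))*48 = -7/9 + 1*48 = -7/9 + 48 = 425/9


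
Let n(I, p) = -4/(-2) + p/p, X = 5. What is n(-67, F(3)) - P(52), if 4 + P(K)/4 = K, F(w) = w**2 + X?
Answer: -189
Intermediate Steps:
F(w) = 5 + w**2 (F(w) = w**2 + 5 = 5 + w**2)
P(K) = -16 + 4*K
n(I, p) = 3 (n(I, p) = -4*(-1/2) + 1 = 2 + 1 = 3)
n(-67, F(3)) - P(52) = 3 - (-16 + 4*52) = 3 - (-16 + 208) = 3 - 1*192 = 3 - 192 = -189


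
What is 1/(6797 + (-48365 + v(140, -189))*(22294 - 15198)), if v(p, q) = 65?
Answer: -1/342730003 ≈ -2.9177e-9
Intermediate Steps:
1/(6797 + (-48365 + v(140, -189))*(22294 - 15198)) = 1/(6797 + (-48365 + 65)*(22294 - 15198)) = 1/(6797 - 48300*7096) = 1/(6797 - 342736800) = 1/(-342730003) = -1/342730003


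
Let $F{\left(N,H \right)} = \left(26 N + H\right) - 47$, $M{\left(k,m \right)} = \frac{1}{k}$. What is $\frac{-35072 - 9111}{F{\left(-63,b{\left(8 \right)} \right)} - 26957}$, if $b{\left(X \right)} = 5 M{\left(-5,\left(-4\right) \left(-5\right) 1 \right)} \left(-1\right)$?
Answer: $\frac{44183}{28641} \approx 1.5426$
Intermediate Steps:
$b{\left(X \right)} = 1$ ($b{\left(X \right)} = \frac{5}{-5} \left(-1\right) = 5 \left(- \frac{1}{5}\right) \left(-1\right) = \left(-1\right) \left(-1\right) = 1$)
$F{\left(N,H \right)} = -47 + H + 26 N$ ($F{\left(N,H \right)} = \left(H + 26 N\right) - 47 = -47 + H + 26 N$)
$\frac{-35072 - 9111}{F{\left(-63,b{\left(8 \right)} \right)} - 26957} = \frac{-35072 - 9111}{\left(-47 + 1 + 26 \left(-63\right)\right) - 26957} = - \frac{44183}{\left(-47 + 1 - 1638\right) - 26957} = - \frac{44183}{-1684 - 26957} = - \frac{44183}{-28641} = \left(-44183\right) \left(- \frac{1}{28641}\right) = \frac{44183}{28641}$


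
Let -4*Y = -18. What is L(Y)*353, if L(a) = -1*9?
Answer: -3177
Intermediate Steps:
Y = 9/2 (Y = -1/4*(-18) = 9/2 ≈ 4.5000)
L(a) = -9
L(Y)*353 = -9*353 = -3177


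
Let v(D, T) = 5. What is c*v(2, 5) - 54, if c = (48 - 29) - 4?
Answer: 21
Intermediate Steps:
c = 15 (c = 19 - 4 = 15)
c*v(2, 5) - 54 = 15*5 - 54 = 75 - 54 = 21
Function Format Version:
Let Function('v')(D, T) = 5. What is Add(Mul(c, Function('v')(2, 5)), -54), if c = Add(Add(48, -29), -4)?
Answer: 21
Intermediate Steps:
c = 15 (c = Add(19, -4) = 15)
Add(Mul(c, Function('v')(2, 5)), -54) = Add(Mul(15, 5), -54) = Add(75, -54) = 21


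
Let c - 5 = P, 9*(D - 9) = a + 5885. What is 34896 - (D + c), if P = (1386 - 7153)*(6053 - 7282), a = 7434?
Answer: -63488168/9 ≈ -7.0542e+6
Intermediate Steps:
D = 13400/9 (D = 9 + (7434 + 5885)/9 = 9 + (⅑)*13319 = 9 + 13319/9 = 13400/9 ≈ 1488.9)
P = 7087643 (P = -5767*(-1229) = 7087643)
c = 7087648 (c = 5 + 7087643 = 7087648)
34896 - (D + c) = 34896 - (13400/9 + 7087648) = 34896 - 1*63802232/9 = 34896 - 63802232/9 = -63488168/9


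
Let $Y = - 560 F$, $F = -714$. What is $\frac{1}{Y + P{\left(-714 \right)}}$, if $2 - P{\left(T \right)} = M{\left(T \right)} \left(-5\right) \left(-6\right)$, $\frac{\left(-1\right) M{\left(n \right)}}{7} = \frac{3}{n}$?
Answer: $\frac{17}{6797299} \approx 2.501 \cdot 10^{-6}$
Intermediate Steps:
$M{\left(n \right)} = - \frac{21}{n}$ ($M{\left(n \right)} = - 7 \frac{3}{n} = - \frac{21}{n}$)
$P{\left(T \right)} = 2 + \frac{630}{T}$ ($P{\left(T \right)} = 2 - - \frac{21}{T} \left(-5\right) \left(-6\right) = 2 - \frac{105}{T} \left(-6\right) = 2 - - \frac{630}{T} = 2 + \frac{630}{T}$)
$Y = 399840$ ($Y = \left(-560\right) \left(-714\right) = 399840$)
$\frac{1}{Y + P{\left(-714 \right)}} = \frac{1}{399840 + \left(2 + \frac{630}{-714}\right)} = \frac{1}{399840 + \left(2 + 630 \left(- \frac{1}{714}\right)\right)} = \frac{1}{399840 + \left(2 - \frac{15}{17}\right)} = \frac{1}{399840 + \frac{19}{17}} = \frac{1}{\frac{6797299}{17}} = \frac{17}{6797299}$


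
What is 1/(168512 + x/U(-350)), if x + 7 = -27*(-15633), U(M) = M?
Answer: 175/29278558 ≈ 5.9771e-6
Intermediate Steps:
x = 422084 (x = -7 - 27*(-15633) = -7 + 422091 = 422084)
1/(168512 + x/U(-350)) = 1/(168512 + 422084/(-350)) = 1/(168512 + 422084*(-1/350)) = 1/(168512 - 211042/175) = 1/(29278558/175) = 175/29278558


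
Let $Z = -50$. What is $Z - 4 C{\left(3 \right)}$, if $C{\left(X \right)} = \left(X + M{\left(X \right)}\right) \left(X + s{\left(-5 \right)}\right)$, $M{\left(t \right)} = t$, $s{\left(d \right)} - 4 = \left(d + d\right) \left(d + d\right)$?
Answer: $-2618$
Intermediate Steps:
$s{\left(d \right)} = 4 + 4 d^{2}$ ($s{\left(d \right)} = 4 + \left(d + d\right) \left(d + d\right) = 4 + 2 d 2 d = 4 + 4 d^{2}$)
$C{\left(X \right)} = 2 X \left(104 + X\right)$ ($C{\left(X \right)} = \left(X + X\right) \left(X + \left(4 + 4 \left(-5\right)^{2}\right)\right) = 2 X \left(X + \left(4 + 4 \cdot 25\right)\right) = 2 X \left(X + \left(4 + 100\right)\right) = 2 X \left(X + 104\right) = 2 X \left(104 + X\right)$)
$Z - 4 C{\left(3 \right)} = -50 - 4 \cdot 2 \cdot 3 \left(104 + 3\right) = -50 - 4 \cdot 2 \cdot 3 \cdot 107 = -50 - 2568 = -2618$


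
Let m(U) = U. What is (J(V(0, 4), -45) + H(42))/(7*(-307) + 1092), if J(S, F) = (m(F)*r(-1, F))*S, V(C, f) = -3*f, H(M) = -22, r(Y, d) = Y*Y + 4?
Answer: -2678/1057 ≈ -2.5336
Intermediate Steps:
r(Y, d) = 4 + Y² (r(Y, d) = Y² + 4 = 4 + Y²)
J(S, F) = 5*F*S (J(S, F) = (F*(4 + (-1)²))*S = (F*(4 + 1))*S = (F*5)*S = (5*F)*S = 5*F*S)
(J(V(0, 4), -45) + H(42))/(7*(-307) + 1092) = (5*(-45)*(-3*4) - 22)/(7*(-307) + 1092) = (5*(-45)*(-12) - 22)/(-2149 + 1092) = (2700 - 22)/(-1057) = 2678*(-1/1057) = -2678/1057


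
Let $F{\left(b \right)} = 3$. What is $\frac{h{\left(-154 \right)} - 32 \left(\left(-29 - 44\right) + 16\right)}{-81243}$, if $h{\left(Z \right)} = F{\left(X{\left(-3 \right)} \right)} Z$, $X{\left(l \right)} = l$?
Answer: $- \frac{454}{27081} \approx -0.016765$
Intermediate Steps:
$h{\left(Z \right)} = 3 Z$
$\frac{h{\left(-154 \right)} - 32 \left(\left(-29 - 44\right) + 16\right)}{-81243} = \frac{3 \left(-154\right) - 32 \left(\left(-29 - 44\right) + 16\right)}{-81243} = \left(-462 - 32 \left(\left(-29 - 44\right) + 16\right)\right) \left(- \frac{1}{81243}\right) = \left(-462 - 32 \left(-73 + 16\right)\right) \left(- \frac{1}{81243}\right) = \left(-462 - -1824\right) \left(- \frac{1}{81243}\right) = \left(-462 + 1824\right) \left(- \frac{1}{81243}\right) = 1362 \left(- \frac{1}{81243}\right) = - \frac{454}{27081}$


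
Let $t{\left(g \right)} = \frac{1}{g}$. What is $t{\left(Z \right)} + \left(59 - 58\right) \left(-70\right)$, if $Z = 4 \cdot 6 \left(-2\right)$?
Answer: $- \frac{3361}{48} \approx -70.021$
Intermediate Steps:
$Z = -48$ ($Z = 24 \left(-2\right) = -48$)
$t{\left(Z \right)} + \left(59 - 58\right) \left(-70\right) = \frac{1}{-48} + \left(59 - 58\right) \left(-70\right) = - \frac{1}{48} + 1 \left(-70\right) = - \frac{1}{48} - 70 = - \frac{3361}{48}$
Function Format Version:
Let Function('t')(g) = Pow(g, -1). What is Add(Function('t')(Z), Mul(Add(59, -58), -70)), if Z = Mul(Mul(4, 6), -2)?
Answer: Rational(-3361, 48) ≈ -70.021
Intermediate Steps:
Z = -48 (Z = Mul(24, -2) = -48)
Add(Function('t')(Z), Mul(Add(59, -58), -70)) = Add(Pow(-48, -1), Mul(Add(59, -58), -70)) = Add(Rational(-1, 48), Mul(1, -70)) = Add(Rational(-1, 48), -70) = Rational(-3361, 48)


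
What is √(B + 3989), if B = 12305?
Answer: √16294 ≈ 127.65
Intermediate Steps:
√(B + 3989) = √(12305 + 3989) = √16294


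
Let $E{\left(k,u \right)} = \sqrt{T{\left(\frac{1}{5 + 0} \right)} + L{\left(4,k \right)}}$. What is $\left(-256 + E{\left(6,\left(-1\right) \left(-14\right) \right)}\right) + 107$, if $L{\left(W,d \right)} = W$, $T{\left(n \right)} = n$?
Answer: $-149 + \frac{\sqrt{105}}{5} \approx -146.95$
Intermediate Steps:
$E{\left(k,u \right)} = \frac{\sqrt{105}}{5}$ ($E{\left(k,u \right)} = \sqrt{\frac{1}{5 + 0} + 4} = \sqrt{\frac{1}{5} + 4} = \sqrt{\frac{21}{5}} = \frac{\sqrt{105}}{5}$)
$\left(-256 + E{\left(6,\left(-1\right) \left(-14\right) \right)}\right) + 107 = \left(-256 + \frac{\sqrt{105}}{5}\right) + 107 = -149 + \frac{\sqrt{105}}{5}$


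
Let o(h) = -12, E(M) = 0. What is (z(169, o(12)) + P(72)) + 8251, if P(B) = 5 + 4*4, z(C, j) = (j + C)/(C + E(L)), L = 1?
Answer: 1398125/169 ≈ 8272.9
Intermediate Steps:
z(C, j) = (C + j)/C (z(C, j) = (j + C)/(C + 0) = (C + j)/C)
P(B) = 21 (P(B) = 5 + 16 = 21)
(z(169, o(12)) + P(72)) + 8251 = ((169 - 12)/169 + 21) + 8251 = ((1/169)*157 + 21) + 8251 = (157/169 + 21) + 8251 = 3706/169 + 8251 = 1398125/169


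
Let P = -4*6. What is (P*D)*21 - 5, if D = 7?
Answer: -3533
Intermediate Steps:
P = -24
(P*D)*21 - 5 = -24*7*21 - 5 = -168*21 - 5 = -3528 - 5 = -3533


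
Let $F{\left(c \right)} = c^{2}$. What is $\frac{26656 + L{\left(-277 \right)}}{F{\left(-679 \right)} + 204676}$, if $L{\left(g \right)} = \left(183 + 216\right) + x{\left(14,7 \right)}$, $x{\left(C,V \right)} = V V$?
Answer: $\frac{27104}{665717} \approx 0.040714$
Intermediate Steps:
$x{\left(C,V \right)} = V^{2}$
$L{\left(g \right)} = 448$ ($L{\left(g \right)} = \left(183 + 216\right) + 7^{2} = 399 + 49 = 448$)
$\frac{26656 + L{\left(-277 \right)}}{F{\left(-679 \right)} + 204676} = \frac{26656 + 448}{\left(-679\right)^{2} + 204676} = \frac{27104}{461041 + 204676} = \frac{27104}{665717}$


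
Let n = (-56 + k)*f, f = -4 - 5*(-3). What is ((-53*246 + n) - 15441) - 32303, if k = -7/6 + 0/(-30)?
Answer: -368465/6 ≈ -61411.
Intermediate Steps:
k = -7/6 (k = -7*1/6 + 0*(-1/30) = -7/6 + 0 = -7/6 ≈ -1.1667)
f = 11 (f = -4 + 15 = 11)
n = -3773/6 (n = (-56 - 7/6)*11 = -343/6*11 = -3773/6 ≈ -628.83)
((-53*246 + n) - 15441) - 32303 = ((-53*246 - 3773/6) - 15441) - 32303 = ((-13038 - 3773/6) - 15441) - 32303 = (-82001/6 - 15441) - 32303 = -174647/6 - 32303 = -368465/6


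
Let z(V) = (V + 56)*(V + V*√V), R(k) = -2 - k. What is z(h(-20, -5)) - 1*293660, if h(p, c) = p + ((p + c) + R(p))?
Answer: -294443 - 2349*I*√3 ≈ -2.9444e+5 - 4068.6*I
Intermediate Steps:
h(p, c) = -2 + c + p (h(p, c) = p + ((p + c) + (-2 - p)) = p + ((c + p) + (-2 - p)) = p + (-2 + c) = -2 + c + p)
z(V) = (56 + V)*(V + V^(3/2))
z(h(-20, -5)) - 1*293660 = ((-2 - 5 - 20)² + (-2 - 5 - 20)^(5/2) + 56*(-2 - 5 - 20) + 56*(-2 - 5 - 20)^(3/2)) - 1*293660 = ((-27)² + (-27)^(5/2) + 56*(-27) + 56*(-27)^(3/2)) - 293660 = (729 + 2187*I*√3 - 1512 + 56*(-81*I*√3)) - 293660 = (729 + 2187*I*√3 - 1512 - 4536*I*√3) - 293660 = (-783 - 2349*I*√3) - 293660 = -294443 - 2349*I*√3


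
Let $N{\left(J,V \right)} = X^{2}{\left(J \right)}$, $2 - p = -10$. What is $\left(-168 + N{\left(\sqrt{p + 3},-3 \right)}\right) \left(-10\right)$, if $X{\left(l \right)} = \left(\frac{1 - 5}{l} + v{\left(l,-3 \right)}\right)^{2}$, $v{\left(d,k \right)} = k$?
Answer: $\frac{12718}{45} - \frac{4832 \sqrt{15}}{15} \approx -965.0$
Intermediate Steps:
$p = 12$ ($p = 2 - -10 = 2 + 10 = 12$)
$X{\left(l \right)} = \left(-3 - \frac{4}{l}\right)^{2}$ ($X{\left(l \right)} = \left(\frac{1 - 5}{l} - 3\right)^{2} = \left(- \frac{4}{l} - 3\right)^{2} = \left(-3 - \frac{4}{l}\right)^{2}$)
$N{\left(J,V \right)} = \frac{\left(4 + 3 J\right)^{4}}{J^{4}}$ ($N{\left(J,V \right)} = \left(\frac{\left(4 + 3 J\right)^{2}}{J^{2}}\right)^{2} = \frac{\left(4 + 3 J\right)^{4}}{J^{4}}$)
$\left(-168 + N{\left(\sqrt{p + 3},-3 \right)}\right) \left(-10\right) = \left(-168 + \frac{\left(4 + 3 \sqrt{12 + 3}\right)^{4}}{\left(12 + 3\right)^{2}}\right) \left(-10\right) = \left(-168 + \frac{\left(4 + 3 \sqrt{15}\right)^{4}}{225}\right) \left(-10\right) = 1680 - \frac{2 \left(4 + 3 \sqrt{15}\right)^{4}}{45}$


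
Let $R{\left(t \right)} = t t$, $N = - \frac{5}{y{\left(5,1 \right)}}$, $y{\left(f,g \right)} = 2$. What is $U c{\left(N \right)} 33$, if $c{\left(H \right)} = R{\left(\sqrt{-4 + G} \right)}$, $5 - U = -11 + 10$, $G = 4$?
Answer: $0$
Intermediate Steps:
$U = 6$ ($U = 5 - \left(-11 + 10\right) = 5 - -1 = 5 + 1 = 6$)
$N = - \frac{5}{2} \approx -2.5$
$R{\left(t \right)} = t^{2}$
$c{\left(H \right)} = 0$ ($c{\left(H \right)} = \left(\sqrt{-4 + 4}\right)^{2} = \left(\sqrt{0}\right)^{2} = 0^{2} = 0$)
$U c{\left(N \right)} 33 = 6 \cdot 0 \cdot 33 = 0 \cdot 33 = 0$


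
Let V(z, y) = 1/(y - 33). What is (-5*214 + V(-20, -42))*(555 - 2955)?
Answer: 2568032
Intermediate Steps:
V(z, y) = 1/(-33 + y)
(-5*214 + V(-20, -42))*(555 - 2955) = (-5*214 + 1/(-33 - 42))*(555 - 2955) = (-1070 + 1/(-75))*(-2400) = (-1070 - 1/75)*(-2400) = -80251/75*(-2400) = 2568032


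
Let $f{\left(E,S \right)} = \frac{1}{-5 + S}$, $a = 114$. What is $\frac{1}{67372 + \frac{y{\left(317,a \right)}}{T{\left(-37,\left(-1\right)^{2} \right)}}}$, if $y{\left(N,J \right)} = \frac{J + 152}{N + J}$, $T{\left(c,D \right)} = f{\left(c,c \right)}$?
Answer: $\frac{431}{29026160} \approx 1.4849 \cdot 10^{-5}$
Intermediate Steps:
$T{\left(c,D \right)} = \frac{1}{-5 + c}$
$y{\left(N,J \right)} = \frac{152 + J}{J + N}$
$\frac{1}{67372 + \frac{y{\left(317,a \right)}}{T{\left(-37,\left(-1\right)^{2} \right)}}} = \frac{1}{67372 + \frac{\frac{1}{114 + 317} \left(152 + 114\right)}{\frac{1}{-5 - 37}}} = \frac{1}{67372 + \frac{\frac{1}{431} \cdot 266}{\frac{1}{-42}}} = \frac{1}{67372 + \frac{\frac{1}{431} \cdot 266}{- \frac{1}{42}}} = \frac{1}{67372 + \frac{266}{431} \left(-42\right)} = \frac{1}{67372 - \frac{11172}{431}} = \frac{1}{\frac{29026160}{431}} = \frac{431}{29026160}$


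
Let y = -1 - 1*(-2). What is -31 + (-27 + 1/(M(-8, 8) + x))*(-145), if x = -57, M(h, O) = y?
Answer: 217649/56 ≈ 3886.6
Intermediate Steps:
y = 1 (y = -1 + 2 = 1)
M(h, O) = 1
-31 + (-27 + 1/(M(-8, 8) + x))*(-145) = -31 + (-27 + 1/(1 - 57))*(-145) = -31 + (-27 + 1/(-56))*(-145) = -31 + (-27 - 1/56)*(-145) = -31 - 1513/56*(-145) = -31 + 219385/56 = 217649/56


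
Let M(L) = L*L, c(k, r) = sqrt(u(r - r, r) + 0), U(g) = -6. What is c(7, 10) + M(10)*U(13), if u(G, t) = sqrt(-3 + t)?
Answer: -600 + 7**(1/4) ≈ -598.37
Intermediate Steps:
c(k, r) = (-3 + r)**(1/4) (c(k, r) = sqrt(sqrt(-3 + r) + 0) = sqrt(sqrt(-3 + r)) = (-3 + r)**(1/4))
M(L) = L**2
c(7, 10) + M(10)*U(13) = (-3 + 10)**(1/4) + 10**2*(-6) = 7**(1/4) + 100*(-6) = 7**(1/4) - 600 = -600 + 7**(1/4)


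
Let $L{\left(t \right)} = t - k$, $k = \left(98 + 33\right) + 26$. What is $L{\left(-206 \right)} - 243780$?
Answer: $-244143$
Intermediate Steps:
$k = 157$ ($k = 131 + 26 = 157$)
$L{\left(t \right)} = -157 + t$ ($L{\left(t \right)} = t - 157 = -157 + t$)
$L{\left(-206 \right)} - 243780 = \left(-157 - 206\right) - 243780 = -363 - 243780 = -244143$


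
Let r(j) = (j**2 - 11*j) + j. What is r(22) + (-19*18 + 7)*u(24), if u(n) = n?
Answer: -7776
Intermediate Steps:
r(j) = j**2 - 10*j
r(22) + (-19*18 + 7)*u(24) = 22*(-10 + 22) + (-19*18 + 7)*24 = 22*12 + (-342 + 7)*24 = 264 - 335*24 = 264 - 8040 = -7776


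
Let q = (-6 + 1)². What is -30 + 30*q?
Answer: 720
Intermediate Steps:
q = 25 (q = (-5)² = 25)
-30 + 30*q = -30 + 30*25 = -30 + 750 = 720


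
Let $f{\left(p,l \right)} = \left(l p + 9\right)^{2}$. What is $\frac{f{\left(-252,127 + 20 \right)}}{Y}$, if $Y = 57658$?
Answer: $\frac{1371591225}{57658} \approx 23788.0$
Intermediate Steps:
$f{\left(p,l \right)} = \left(9 + l p\right)^{2}$
$\frac{f{\left(-252,127 + 20 \right)}}{Y} = \frac{\left(9 + \left(127 + 20\right) \left(-252\right)\right)^{2}}{57658} = \left(9 + 147 \left(-252\right)\right)^{2} \cdot \frac{1}{57658} = \left(9 - 37044\right)^{2} \cdot \frac{1}{57658} = \left(-37035\right)^{2} \cdot \frac{1}{57658} = 1371591225 \cdot \frac{1}{57658} = \frac{1371591225}{57658}$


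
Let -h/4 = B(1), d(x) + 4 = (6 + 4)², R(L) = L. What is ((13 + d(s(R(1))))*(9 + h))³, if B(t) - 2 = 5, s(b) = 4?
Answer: -8882603911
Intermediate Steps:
d(x) = 96 (d(x) = -4 + (6 + 4)² = -4 + 10² = -4 + 100 = 96)
B(t) = 7 (B(t) = 2 + 5 = 7)
h = -28 (h = -4*7 = -28)
((13 + d(s(R(1))))*(9 + h))³ = ((13 + 96)*(9 - 28))³ = (109*(-19))³ = (-2071)³ = -8882603911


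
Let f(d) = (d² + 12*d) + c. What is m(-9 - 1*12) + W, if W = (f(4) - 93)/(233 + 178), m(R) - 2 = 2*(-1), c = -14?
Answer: -43/411 ≈ -0.10462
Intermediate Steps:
m(R) = 0 (m(R) = 2 + 2*(-1) = 2 - 2 = 0)
f(d) = -14 + d² + 12*d (f(d) = (d² + 12*d) - 14 = -14 + d² + 12*d)
W = -43/411 (W = ((-14 + 4² + 12*4) - 93)/(233 + 178) = ((-14 + 16 + 48) - 93)/411 = (50 - 93)*(1/411) = -43*1/411 = -43/411 ≈ -0.10462)
m(-9 - 1*12) + W = 0 - 43/411 = -43/411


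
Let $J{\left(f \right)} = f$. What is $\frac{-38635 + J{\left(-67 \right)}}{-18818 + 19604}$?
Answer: $- \frac{19351}{393} \approx -49.239$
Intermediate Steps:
$\frac{-38635 + J{\left(-67 \right)}}{-18818 + 19604} = \frac{-38635 - 67}{-18818 + 19604} = - \frac{38702}{786} = \left(-38702\right) \frac{1}{786} = - \frac{19351}{393}$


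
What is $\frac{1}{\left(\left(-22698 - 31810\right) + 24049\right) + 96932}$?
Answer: $\frac{1}{66473} \approx 1.5044 \cdot 10^{-5}$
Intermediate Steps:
$\frac{1}{\left(\left(-22698 - 31810\right) + 24049\right) + 96932} = \frac{1}{\left(-54508 + 24049\right) + 96932} = \frac{1}{-30459 + 96932} = \frac{1}{66473}$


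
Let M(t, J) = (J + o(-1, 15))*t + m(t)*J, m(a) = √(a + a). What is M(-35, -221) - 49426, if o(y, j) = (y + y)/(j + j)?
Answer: -125066/3 - 221*I*√70 ≈ -41689.0 - 1849.0*I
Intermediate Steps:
m(a) = √2*√a (m(a) = √(2*a) = √2*√a)
o(y, j) = y/j (o(y, j) = (2*y)/((2*j)) = (2*y)*(1/(2*j)) = y/j)
M(t, J) = t*(-1/15 + J) + J*√2*√t (M(t, J) = (J - 1/15)*t + (√2*√t)*J = (J - 1*1/15)*t + J*√2*√t = (J - 1/15)*t + J*√2*√t = (-1/15 + J)*t + J*√2*√t = t*(-1/15 + J) + J*√2*√t)
M(-35, -221) - 49426 = (-1/15*(-35) - 221*(-35) - 221*√2*√(-35)) - 49426 = (7/3 + 7735 - 221*√2*I*√35) - 49426 = (7/3 + 7735 - 221*I*√70) - 49426 = (23212/3 - 221*I*√70) - 49426 = -125066/3 - 221*I*√70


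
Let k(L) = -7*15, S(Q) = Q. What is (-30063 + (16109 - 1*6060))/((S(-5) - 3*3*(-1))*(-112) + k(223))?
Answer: 20014/553 ≈ 36.192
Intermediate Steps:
k(L) = -105
(-30063 + (16109 - 1*6060))/((S(-5) - 3*3*(-1))*(-112) + k(223)) = (-30063 + (16109 - 1*6060))/((-5 - 3*3*(-1))*(-112) - 105) = (-30063 + (16109 - 6060))/((-5 - 9*(-1))*(-112) - 105) = (-30063 + 10049)/((-5 + 9)*(-112) - 105) = -20014/(4*(-112) - 105) = -20014/(-448 - 105) = -20014/(-553) = -20014*(-1/553) = 20014/553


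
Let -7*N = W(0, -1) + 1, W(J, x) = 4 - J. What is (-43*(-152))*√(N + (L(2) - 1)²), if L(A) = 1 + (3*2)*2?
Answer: 6536*√7021/7 ≈ 78237.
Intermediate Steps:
L(A) = 13 (L(A) = 1 + 6*2 = 1 + 12 = 13)
N = -5/7 (N = -((4 - 1*0) + 1)/7 = -((4 + 0) + 1)/7 = -(4 + 1)/7 = -⅐*5 = -5/7 ≈ -0.71429)
(-43*(-152))*√(N + (L(2) - 1)²) = (-43*(-152))*√(-5/7 + (13 - 1)²) = 6536*√(-5/7 + 12²) = 6536*√(-5/7 + 144) = 6536*√(1003/7) = 6536*(√7021/7) = 6536*√7021/7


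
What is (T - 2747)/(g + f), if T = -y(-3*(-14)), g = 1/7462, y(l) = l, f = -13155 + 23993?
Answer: -20811518/80873157 ≈ -0.25734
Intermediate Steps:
f = 10838
g = 1/7462 ≈ 0.00013401
T = -42 (T = -(-3)*(-14) = -1*42 = -42)
(T - 2747)/(g + f) = (-42 - 2747)/(1/7462 + 10838) = -2789/80873157/7462 = -2789*7462/80873157 = -20811518/80873157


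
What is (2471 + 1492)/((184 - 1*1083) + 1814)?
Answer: 1321/305 ≈ 4.3311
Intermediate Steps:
(2471 + 1492)/((184 - 1*1083) + 1814) = 3963/((184 - 1083) + 1814) = 3963/(-899 + 1814) = 3963/915 = 3963*(1/915) = 1321/305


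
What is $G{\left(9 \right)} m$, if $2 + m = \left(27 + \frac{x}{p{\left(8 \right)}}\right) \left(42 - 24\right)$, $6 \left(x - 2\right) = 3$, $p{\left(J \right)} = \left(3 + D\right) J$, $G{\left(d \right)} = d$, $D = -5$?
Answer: $\frac{69291}{16} \approx 4330.7$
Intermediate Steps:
$p{\left(J \right)} = - 2 J$ ($p{\left(J \right)} = \left(3 - 5\right) J = - 2 J$)
$x = \frac{5}{2}$ ($x = 2 + \frac{1}{6} \cdot 3 = 2 + \frac{1}{2} = \frac{5}{2} \approx 2.5$)
$m = \frac{7699}{16}$ ($m = -2 + \left(27 + \frac{5}{2 \left(\left(-2\right) 8\right)}\right) \left(42 - 24\right) = -2 + \left(27 + \frac{5}{2 \left(-16\right)}\right) 18 = -2 + \left(27 + \frac{5}{2} \left(- \frac{1}{16}\right)\right) 18 = -2 + \left(27 - \frac{5}{32}\right) 18 = -2 + \frac{859}{32} \cdot 18 = -2 + \frac{7731}{16} = \frac{7699}{16} \approx 481.19$)
$G{\left(9 \right)} m = 9 \cdot \frac{7699}{16} = \frac{69291}{16}$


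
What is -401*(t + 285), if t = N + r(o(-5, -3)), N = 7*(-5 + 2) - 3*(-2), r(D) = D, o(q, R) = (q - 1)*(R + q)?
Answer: -127518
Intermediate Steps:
o(q, R) = (-1 + q)*(R + q)
N = -15 (N = 7*(-3) + 6 = -21 + 6 = -15)
t = 33 (t = -15 + ((-5)**2 - 1*(-3) - 1*(-5) - 3*(-5)) = -15 + (25 + 3 + 5 + 15) = -15 + 48 = 33)
-401*(t + 285) = -401*(33 + 285) = -401*318 = -127518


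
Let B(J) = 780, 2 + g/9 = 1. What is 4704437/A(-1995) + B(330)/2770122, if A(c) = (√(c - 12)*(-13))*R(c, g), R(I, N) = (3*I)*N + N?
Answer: 130/461687 + 4704437*I*√223/468385632 ≈ 0.00028158 + 0.14999*I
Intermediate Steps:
g = -9 (g = -18 + 9*1 = -18 + 9 = -9)
R(I, N) = N + 3*I*N (R(I, N) = 3*I*N + N = N + 3*I*N)
A(c) = -13*√(-12 + c)*(-9 - 27*c) (A(c) = (√(c - 12)*(-13))*(-9*(1 + 3*c)) = (√(-12 + c)*(-13))*(-9 - 27*c) = (-13*√(-12 + c))*(-9 - 27*c) = -13*√(-12 + c)*(-9 - 27*c))
4704437/A(-1995) + B(330)/2770122 = 4704437/((√(-12 - 1995)*(117 + 351*(-1995)))) + 780/2770122 = 4704437/((√(-2007)*(117 - 700245))) + 780*(1/2770122) = 4704437/(((3*I*√223)*(-700128))) + 130/461687 = 4704437/((-2100384*I*√223)) + 130/461687 = 4704437*(I*√223/468385632) + 130/461687 = 4704437*I*√223/468385632 + 130/461687 = 130/461687 + 4704437*I*√223/468385632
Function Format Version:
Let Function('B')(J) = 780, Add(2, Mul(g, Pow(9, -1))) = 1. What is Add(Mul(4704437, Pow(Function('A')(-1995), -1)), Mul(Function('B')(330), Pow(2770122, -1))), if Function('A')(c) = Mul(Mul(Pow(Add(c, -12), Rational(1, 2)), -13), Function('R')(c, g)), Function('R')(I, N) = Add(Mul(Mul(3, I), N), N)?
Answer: Add(Rational(130, 461687), Mul(Rational(4704437, 468385632), I, Pow(223, Rational(1, 2)))) ≈ Add(0.00028158, Mul(0.14999, I))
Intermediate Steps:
g = -9 (g = Add(-18, Mul(9, 1)) = Add(-18, 9) = -9)
Function('R')(I, N) = Add(N, Mul(3, I, N)) (Function('R')(I, N) = Add(Mul(3, I, N), N) = Add(N, Mul(3, I, N)))
Function('A')(c) = Mul(-13, Pow(Add(-12, c), Rational(1, 2)), Add(-9, Mul(-27, c))) (Function('A')(c) = Mul(Mul(Pow(Add(c, -12), Rational(1, 2)), -13), Mul(-9, Add(1, Mul(3, c)))) = Mul(Mul(Pow(Add(-12, c), Rational(1, 2)), -13), Add(-9, Mul(-27, c))) = Mul(Mul(-13, Pow(Add(-12, c), Rational(1, 2))), Add(-9, Mul(-27, c))) = Mul(-13, Pow(Add(-12, c), Rational(1, 2)), Add(-9, Mul(-27, c))))
Add(Mul(4704437, Pow(Function('A')(-1995), -1)), Mul(Function('B')(330), Pow(2770122, -1))) = Add(Mul(4704437, Pow(Mul(Pow(Add(-12, -1995), Rational(1, 2)), Add(117, Mul(351, -1995))), -1)), Mul(780, Pow(2770122, -1))) = Add(Mul(4704437, Pow(Mul(Pow(-2007, Rational(1, 2)), Add(117, -700245)), -1)), Mul(780, Rational(1, 2770122))) = Add(Mul(4704437, Pow(Mul(Mul(3, I, Pow(223, Rational(1, 2))), -700128), -1)), Rational(130, 461687)) = Add(Mul(4704437, Pow(Mul(-2100384, I, Pow(223, Rational(1, 2))), -1)), Rational(130, 461687)) = Add(Mul(4704437, Mul(Rational(1, 468385632), I, Pow(223, Rational(1, 2)))), Rational(130, 461687)) = Add(Mul(Rational(4704437, 468385632), I, Pow(223, Rational(1, 2))), Rational(130, 461687)) = Add(Rational(130, 461687), Mul(Rational(4704437, 468385632), I, Pow(223, Rational(1, 2))))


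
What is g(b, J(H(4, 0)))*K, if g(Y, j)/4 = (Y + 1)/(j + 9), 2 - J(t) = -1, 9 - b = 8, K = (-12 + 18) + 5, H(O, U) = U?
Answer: 22/3 ≈ 7.3333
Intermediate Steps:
K = 11 (K = 6 + 5 = 11)
b = 1 (b = 9 - 1*8 = 9 - 8 = 1)
J(t) = 3 (J(t) = 2 - 1*(-1) = 2 + 1 = 3)
g(Y, j) = 4*(1 + Y)/(9 + j) (g(Y, j) = 4*((Y + 1)/(j + 9)) = 4*((1 + Y)/(9 + j)) = 4*(1 + Y)/(9 + j))
g(b, J(H(4, 0)))*K = (4*(1 + 1)/(9 + 3))*11 = (4*2/12)*11 = (4*(1/12)*2)*11 = (2/3)*11 = 22/3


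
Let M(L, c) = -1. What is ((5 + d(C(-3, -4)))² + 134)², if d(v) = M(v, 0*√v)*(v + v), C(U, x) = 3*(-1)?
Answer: 65025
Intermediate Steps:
C(U, x) = -3
d(v) = -2*v (d(v) = -(v + v) = -2*v)
((5 + d(C(-3, -4)))² + 134)² = ((5 - 2*(-3))² + 134)² = ((5 + 6)² + 134)² = (11² + 134)² = (121 + 134)² = 255² = 65025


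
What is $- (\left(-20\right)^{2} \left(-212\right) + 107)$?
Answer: $84693$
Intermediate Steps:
$- (\left(-20\right)^{2} \left(-212\right) + 107) = - (400 \left(-212\right) + 107) = - (-84800 + 107) = \left(-1\right) \left(-84693\right) = 84693$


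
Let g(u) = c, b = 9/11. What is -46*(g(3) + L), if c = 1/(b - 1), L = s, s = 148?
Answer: -6555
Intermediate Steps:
L = 148
b = 9/11 (b = 9*(1/11) = 9/11 ≈ 0.81818)
c = -11/2 (c = 1/(9/11 - 1) = 1/(-2/11) = -11/2 ≈ -5.5000)
g(u) = -11/2
-46*(g(3) + L) = -46*(-11/2 + 148) = -46*285/2 = -6555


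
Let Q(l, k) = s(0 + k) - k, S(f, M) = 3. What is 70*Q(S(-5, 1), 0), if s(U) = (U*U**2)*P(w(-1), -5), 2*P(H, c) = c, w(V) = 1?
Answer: 0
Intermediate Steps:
P(H, c) = c/2
s(U) = -5*U**3/2 (s(U) = (U*U**2)*((1/2)*(-5)) = U**3*(-5/2) = -5*U**3/2)
Q(l, k) = -k - 5*k**3/2 (Q(l, k) = -5*(0 + k)**3/2 - k = -5*k**3/2 - k = -k - 5*k**3/2)
70*Q(S(-5, 1), 0) = 70*(-1*0 - 5/2*0**3) = 70*(0 - 5/2*0) = 70*(0 + 0) = 70*0 = 0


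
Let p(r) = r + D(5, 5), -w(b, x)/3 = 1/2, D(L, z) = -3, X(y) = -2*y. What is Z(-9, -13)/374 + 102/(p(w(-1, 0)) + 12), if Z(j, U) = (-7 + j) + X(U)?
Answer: 12741/935 ≈ 13.627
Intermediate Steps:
Z(j, U) = -7 + j - 2*U (Z(j, U) = (-7 + j) - 2*U = -7 + j - 2*U)
w(b, x) = -3/2
p(r) = -3 + r (p(r) = r - 3 = -3 + r)
Z(-9, -13)/374 + 102/(p(w(-1, 0)) + 12) = (-7 - 9 - 2*(-13))/374 + 102/((-3 - 3/2) + 12) = (-7 - 9 + 26)*(1/374) + 102/(-9/2 + 12) = 10*(1/374) + 102/(15/2) = 5/187 + 102*(2/15) = 5/187 + 68/5 = 12741/935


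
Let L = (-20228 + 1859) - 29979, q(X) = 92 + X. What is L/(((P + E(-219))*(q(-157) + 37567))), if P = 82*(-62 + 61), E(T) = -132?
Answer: 711/118021 ≈ 0.0060244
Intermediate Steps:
P = -82 (P = 82*(-1) = -82)
L = -48348 (L = -18369 - 29979 = -48348)
L/(((P + E(-219))*(q(-157) + 37567))) = -48348*1/((-82 - 132)*((92 - 157) + 37567)) = -48348*(-1/(214*(-65 + 37567))) = -48348/((-214*37502)) = -48348/(-8025428) = -48348*(-1/8025428) = 711/118021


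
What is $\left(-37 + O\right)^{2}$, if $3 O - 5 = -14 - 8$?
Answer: $\frac{16384}{9} \approx 1820.4$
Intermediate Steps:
$O = - \frac{17}{3}$ ($O = \frac{5}{3} + \frac{-14 - 8}{3} = \frac{5}{3} + \frac{1}{3} \left(-22\right) = \frac{5}{3} - \frac{22}{3} = - \frac{17}{3} \approx -5.6667$)
$\left(-37 + O\right)^{2} = \left(-37 - \frac{17}{3}\right)^{2} = \left(- \frac{128}{3}\right)^{2} = \frac{16384}{9}$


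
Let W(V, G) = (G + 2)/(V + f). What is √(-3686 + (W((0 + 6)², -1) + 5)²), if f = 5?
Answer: I*√6153730/41 ≈ 60.504*I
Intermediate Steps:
W(V, G) = (2 + G)/(5 + V) (W(V, G) = (G + 2)/(V + 5) = (2 + G)/(5 + V))
√(-3686 + (W((0 + 6)², -1) + 5)²) = √(-3686 + ((2 - 1)/(5 + (0 + 6)²) + 5)²) = √(-3686 + (1/(5 + 6²) + 5)²) = √(-3686 + (1/(5 + 36) + 5)²) = √(-3686 + (1/41 + 5)²) = √(-3686 + (206/41)²) = √(-3686 + 42436/1681) = √(-6153730/1681) = I*√6153730/41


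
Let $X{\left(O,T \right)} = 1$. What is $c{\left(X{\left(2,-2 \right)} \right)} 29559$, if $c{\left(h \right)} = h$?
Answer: $29559$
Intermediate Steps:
$c{\left(X{\left(2,-2 \right)} \right)} 29559 = 1 \cdot 29559 = 29559$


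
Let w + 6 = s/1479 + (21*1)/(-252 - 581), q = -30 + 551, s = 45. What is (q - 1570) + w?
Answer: -3640787/3451 ≈ -1055.0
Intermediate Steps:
q = 521
w = -20688/3451 (w = -6 + (45/1479 + (21*1)/(-252 - 581)) = -6 + (45*(1/1479) + 21/(-833)) = -6 + (15/493 + 21*(-1/833)) = -6 + (15/493 - 3/119) = -6 + 18/3451 = -20688/3451 ≈ -5.9948)
(q - 1570) + w = (521 - 1570) - 20688/3451 = -1049 - 20688/3451 = -3640787/3451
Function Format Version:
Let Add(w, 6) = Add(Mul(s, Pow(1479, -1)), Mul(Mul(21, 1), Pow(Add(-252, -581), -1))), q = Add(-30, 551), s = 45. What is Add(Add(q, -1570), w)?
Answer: Rational(-3640787, 3451) ≈ -1055.0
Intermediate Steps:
q = 521
w = Rational(-20688, 3451) (w = Add(-6, Add(Mul(45, Pow(1479, -1)), Mul(Mul(21, 1), Pow(Add(-252, -581), -1)))) = Add(-6, Add(Mul(45, Rational(1, 1479)), Mul(21, Pow(-833, -1)))) = Add(-6, Add(Rational(15, 493), Mul(21, Rational(-1, 833)))) = Add(-6, Add(Rational(15, 493), Rational(-3, 119))) = Add(-6, Rational(18, 3451)) = Rational(-20688, 3451) ≈ -5.9948)
Add(Add(q, -1570), w) = Add(Add(521, -1570), Rational(-20688, 3451)) = Add(-1049, Rational(-20688, 3451)) = Rational(-3640787, 3451)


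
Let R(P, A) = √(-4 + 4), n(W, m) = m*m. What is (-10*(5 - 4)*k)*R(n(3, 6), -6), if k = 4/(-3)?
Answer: 0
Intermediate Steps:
n(W, m) = m²
R(P, A) = 0 (R(P, A) = √0 = 0)
k = -4/3 (k = 4*(-⅓) = -4/3 ≈ -1.3333)
(-10*(5 - 4)*k)*R(n(3, 6), -6) = -10*(5 - 4)*(-4)/3*0 = -10*(-4)/3*0 = -10*(-4/3)*0 = (40/3)*0 = 0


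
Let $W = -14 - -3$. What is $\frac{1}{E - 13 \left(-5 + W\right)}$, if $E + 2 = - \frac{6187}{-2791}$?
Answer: $\frac{2791}{581133} \approx 0.0048027$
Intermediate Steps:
$W = -11$ ($W = -14 + 3 = -11$)
$E = \frac{605}{2791}$ ($E = -2 - \frac{6187}{-2791} = -2 - - \frac{6187}{2791} = -2 + \frac{6187}{2791} = \frac{605}{2791} \approx 0.21677$)
$\frac{1}{E - 13 \left(-5 + W\right)} = \frac{1}{\frac{605}{2791} - 13 \left(-5 - 11\right)} = \frac{1}{\frac{605}{2791} - -208} = \frac{1}{\frac{605}{2791} + 208} = \frac{1}{\frac{581133}{2791}} = \frac{2791}{581133}$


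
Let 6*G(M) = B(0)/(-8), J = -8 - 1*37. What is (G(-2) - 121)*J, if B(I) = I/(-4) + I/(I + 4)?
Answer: 5445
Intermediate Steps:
J = -45 (J = -8 - 37 = -45)
B(I) = -I/4 + I/(4 + I) (B(I) = I*(-1/4) + I/(4 + I) = -I/4 + I/(4 + I))
G(M) = 0 (G(M) = (-1*0**2/(16 + 4*0)/(-8))/6 = (-1*0/(16 + 0)*(-1/8))/6 = (-1*0/16*(-1/8))/6 = (-1*0*1/16*(-1/8))/6 = (0*(-1/8))/6 = (1/6)*0 = 0)
(G(-2) - 121)*J = (0 - 121)*(-45) = -121*(-45) = 5445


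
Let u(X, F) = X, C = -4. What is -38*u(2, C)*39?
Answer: -2964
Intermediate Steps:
-38*u(2, C)*39 = -38*2*39 = -76*39 = -2964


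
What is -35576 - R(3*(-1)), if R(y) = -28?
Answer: -35548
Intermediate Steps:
-35576 - R(3*(-1)) = -35576 - 1*(-28) = -35576 + 28 = -35548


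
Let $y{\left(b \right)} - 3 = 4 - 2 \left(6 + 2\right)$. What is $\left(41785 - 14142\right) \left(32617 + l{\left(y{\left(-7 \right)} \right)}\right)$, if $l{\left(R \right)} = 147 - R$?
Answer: $905944039$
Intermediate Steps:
$y{\left(b \right)} = -9$ ($y{\left(b \right)} = 3 + \left(4 - 2 \left(6 + 2\right)\right) = 3 + \left(4 - 16\right) = 3 - 12 = -9$)
$\left(41785 - 14142\right) \left(32617 + l{\left(y{\left(-7 \right)} \right)}\right) = \left(41785 - 14142\right) \left(32617 + \left(147 - -9\right)\right) = 27643 \left(32617 + \left(147 + 9\right)\right) = 27643 \left(32617 + 156\right) = 27643 \cdot 32773 = 905944039$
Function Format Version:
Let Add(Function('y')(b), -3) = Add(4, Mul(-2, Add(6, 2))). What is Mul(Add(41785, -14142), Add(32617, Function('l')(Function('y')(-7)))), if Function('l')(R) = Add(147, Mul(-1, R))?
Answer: 905944039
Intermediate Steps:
Function('y')(b) = -9 (Function('y')(b) = Add(3, Add(4, Mul(-2, Add(6, 2)))) = Add(3, Add(4, Mul(-2, 8))) = Add(3, Add(4, -16)) = Add(3, -12) = -9)
Mul(Add(41785, -14142), Add(32617, Function('l')(Function('y')(-7)))) = Mul(Add(41785, -14142), Add(32617, Add(147, Mul(-1, -9)))) = Mul(27643, Add(32617, Add(147, 9))) = Mul(27643, Add(32617, 156)) = Mul(27643, 32773) = 905944039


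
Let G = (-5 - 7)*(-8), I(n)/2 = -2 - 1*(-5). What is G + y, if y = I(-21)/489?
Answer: 15650/163 ≈ 96.012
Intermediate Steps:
I(n) = 6 (I(n) = 2*(-2 - 1*(-5)) = 2*(-2 + 5) = 2*3 = 6)
y = 2/163 (y = 6/489 = 6*(1/489) = 2/163 ≈ 0.012270)
G = 96 (G = -12*(-8) = 96)
G + y = 96 + 2/163 = 15650/163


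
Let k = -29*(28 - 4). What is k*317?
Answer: -220632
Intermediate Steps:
k = -696 (k = -29*24 = -696)
k*317 = -696*317 = -220632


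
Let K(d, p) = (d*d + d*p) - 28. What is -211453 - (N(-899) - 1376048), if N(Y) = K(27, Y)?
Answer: 1188167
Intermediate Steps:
K(d, p) = -28 + d² + d*p (K(d, p) = (d² + d*p) - 28 = -28 + d² + d*p)
N(Y) = 701 + 27*Y (N(Y) = -28 + 27² + 27*Y = -28 + 729 + 27*Y = 701 + 27*Y)
-211453 - (N(-899) - 1376048) = -211453 - ((701 + 27*(-899)) - 1376048) = -211453 - ((701 - 24273) - 1376048) = -211453 - (-23572 - 1376048) = -211453 - 1*(-1399620) = -211453 + 1399620 = 1188167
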